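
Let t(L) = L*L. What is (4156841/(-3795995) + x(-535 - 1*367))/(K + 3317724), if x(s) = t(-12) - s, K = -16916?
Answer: 3966453929/12529850663960 ≈ 0.00031656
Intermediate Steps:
t(L) = L**2
x(s) = 144 - s (x(s) = (-12)**2 - s = 144 - s)
(4156841/(-3795995) + x(-535 - 1*367))/(K + 3317724) = (4156841/(-3795995) + (144 - (-535 - 1*367)))/(-16916 + 3317724) = (4156841*(-1/3795995) + (144 - (-535 - 367)))/3300808 = (-4156841/3795995 + (144 - 1*(-902)))*(1/3300808) = (-4156841/3795995 + (144 + 902))*(1/3300808) = (-4156841/3795995 + 1046)*(1/3300808) = (3966453929/3795995)*(1/3300808) = 3966453929/12529850663960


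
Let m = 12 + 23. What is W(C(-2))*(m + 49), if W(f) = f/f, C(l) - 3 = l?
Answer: 84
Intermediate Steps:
m = 35
C(l) = 3 + l
W(f) = 1
W(C(-2))*(m + 49) = 1*(35 + 49) = 1*84 = 84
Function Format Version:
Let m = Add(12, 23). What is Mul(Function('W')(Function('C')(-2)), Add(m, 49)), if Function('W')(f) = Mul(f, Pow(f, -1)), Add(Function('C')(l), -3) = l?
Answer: 84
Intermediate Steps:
m = 35
Function('C')(l) = Add(3, l)
Function('W')(f) = 1
Mul(Function('W')(Function('C')(-2)), Add(m, 49)) = Mul(1, Add(35, 49)) = Mul(1, 84) = 84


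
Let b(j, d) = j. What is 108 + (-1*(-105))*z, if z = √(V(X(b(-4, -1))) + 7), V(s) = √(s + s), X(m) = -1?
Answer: 108 + 105*√(7 + I*√2) ≈ 387.2 + 27.922*I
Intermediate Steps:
V(s) = √2*√s (V(s) = √(2*s) = √2*√s)
z = √(7 + I*√2) (z = √(√2*√(-1) + 7) = √(√2*I + 7) = √(I*√2 + 7) = √(7 + I*√2) ≈ 2.6591 + 0.26592*I)
108 + (-1*(-105))*z = 108 + (-1*(-105))*√(7 + I*√2) = 108 + 105*√(7 + I*√2)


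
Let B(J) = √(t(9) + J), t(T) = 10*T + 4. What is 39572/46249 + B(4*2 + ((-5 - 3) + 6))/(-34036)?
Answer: 673205051/787065482 ≈ 0.85534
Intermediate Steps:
t(T) = 4 + 10*T
B(J) = √(94 + J) (B(J) = √((4 + 10*9) + J) = √((4 + 90) + J) = √(94 + J))
39572/46249 + B(4*2 + ((-5 - 3) + 6))/(-34036) = 39572/46249 + √(94 + (4*2 + ((-5 - 3) + 6)))/(-34036) = 39572*(1/46249) + √(94 + (8 + (-8 + 6)))*(-1/34036) = 39572/46249 + √(94 + (8 - 2))*(-1/34036) = 39572/46249 + √(94 + 6)*(-1/34036) = 39572/46249 + √100*(-1/34036) = 39572/46249 + 10*(-1/34036) = 39572/46249 - 5/17018 = 673205051/787065482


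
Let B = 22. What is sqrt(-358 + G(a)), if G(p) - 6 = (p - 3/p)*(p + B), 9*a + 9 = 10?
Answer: I*sqrt(76670)/9 ≈ 30.766*I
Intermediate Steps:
a = 1/9 (a = -1 + (1/9)*10 = -1 + 10/9 = 1/9 ≈ 0.11111)
G(p) = 6 + (22 + p)*(p - 3/p) (G(p) = 6 + (p - 3/p)*(p + 22) = 6 + (p - 3/p)*(22 + p) = 6 + (22 + p)*(p - 3/p))
sqrt(-358 + G(a)) = sqrt(-358 + (3 + (1/9)**2 - 66/1/9 + 22*(1/9))) = sqrt(-358 + (3 + 1/81 - 66*9 + 22/9)) = sqrt(-358 + (3 + 1/81 - 594 + 22/9)) = sqrt(-358 - 47672/81) = sqrt(-76670/81) = I*sqrt(76670)/9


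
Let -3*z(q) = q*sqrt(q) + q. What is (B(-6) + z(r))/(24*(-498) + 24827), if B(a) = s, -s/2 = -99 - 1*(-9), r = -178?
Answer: 718/38625 + 178*I*sqrt(178)/38625 ≈ 0.018589 + 0.061484*I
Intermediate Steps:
z(q) = -q/3 - q**(3/2)/3 (z(q) = -(q*sqrt(q) + q)/3 = -(q**(3/2) + q)/3 = -(q + q**(3/2))/3 = -q/3 - q**(3/2)/3)
s = 180 (s = -2*(-99 - 1*(-9)) = -2*(-99 + 9) = -2*(-90) = 180)
B(a) = 180
(B(-6) + z(r))/(24*(-498) + 24827) = (180 + (-1/3*(-178) - (-178)*I*sqrt(178)/3))/(24*(-498) + 24827) = (180 + (178/3 - (-178)*I*sqrt(178)/3))/(-11952 + 24827) = (180 + (178/3 + 178*I*sqrt(178)/3))/12875 = (718/3 + 178*I*sqrt(178)/3)*(1/12875) = 718/38625 + 178*I*sqrt(178)/38625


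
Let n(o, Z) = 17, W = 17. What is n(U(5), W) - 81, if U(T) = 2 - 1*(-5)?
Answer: -64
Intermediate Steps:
U(T) = 7 (U(T) = 2 + 5 = 7)
n(U(5), W) - 81 = 17 - 81 = -64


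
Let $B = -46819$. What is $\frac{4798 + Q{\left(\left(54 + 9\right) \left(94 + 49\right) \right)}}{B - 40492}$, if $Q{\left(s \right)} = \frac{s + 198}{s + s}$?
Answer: $- \frac{873329}{15890602} \approx -0.054959$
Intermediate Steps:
$Q{\left(s \right)} = \frac{198 + s}{2 s}$
$\frac{4798 + Q{\left(\left(54 + 9\right) \left(94 + 49\right) \right)}}{B - 40492} = \frac{4798 + \frac{198 + \left(54 + 9\right) \left(94 + 49\right)}{2 \left(54 + 9\right) \left(94 + 49\right)}}{-46819 - 40492} = \frac{4798 + \frac{198 + 63 \cdot 143}{2 \cdot 63 \cdot 143}}{-87311} = \left(4798 + \frac{198 + 9009}{2 \cdot 9009}\right) \left(- \frac{1}{87311}\right) = \left(4798 + \frac{1}{2} \cdot \frac{1}{9009} \cdot 9207\right) \left(- \frac{1}{87311}\right) = \left(4798 + \frac{93}{182}\right) \left(- \frac{1}{87311}\right) = \frac{873329}{182} \left(- \frac{1}{87311}\right) = - \frac{873329}{15890602}$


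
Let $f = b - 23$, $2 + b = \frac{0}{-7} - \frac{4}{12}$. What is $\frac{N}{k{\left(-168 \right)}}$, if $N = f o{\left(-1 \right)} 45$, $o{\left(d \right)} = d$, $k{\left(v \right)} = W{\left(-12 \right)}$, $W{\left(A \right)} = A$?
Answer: $-95$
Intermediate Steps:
$k{\left(v \right)} = -12$
$b = - \frac{7}{3}$ ($b = -2 + \left(\frac{0}{-7} - \frac{4}{12}\right) = -2 + \left(0 \left(- \frac{1}{7}\right) - \frac{1}{3}\right) = -2 + \left(0 - \frac{1}{3}\right) = -2 - \frac{1}{3} = - \frac{7}{3} \approx -2.3333$)
$f = - \frac{76}{3}$ ($f = - \frac{7}{3} - 23 = - \frac{76}{3} \approx -25.333$)
$N = 1140$ ($N = \left(- \frac{76}{3}\right) \left(-1\right) 45 = \frac{76}{3} \cdot 45 = 1140$)
$\frac{N}{k{\left(-168 \right)}} = \frac{1140}{-12} = 1140 \left(- \frac{1}{12}\right) = -95$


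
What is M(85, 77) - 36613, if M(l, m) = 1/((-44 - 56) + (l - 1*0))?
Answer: -549196/15 ≈ -36613.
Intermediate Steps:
M(l, m) = 1/(-100 + l) (M(l, m) = 1/(-100 + (l + 0)) = 1/(-100 + l))
M(85, 77) - 36613 = 1/(-100 + 85) - 36613 = 1/(-15) - 36613 = -1/15 - 36613 = -549196/15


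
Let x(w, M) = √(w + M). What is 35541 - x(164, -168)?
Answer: 35541 - 2*I ≈ 35541.0 - 2.0*I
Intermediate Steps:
x(w, M) = √(M + w)
35541 - x(164, -168) = 35541 - √(-168 + 164) = 35541 - √(-4) = 35541 - 2*I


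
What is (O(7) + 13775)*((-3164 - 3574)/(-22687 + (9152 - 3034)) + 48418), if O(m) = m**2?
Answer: 1232247674880/1841 ≈ 6.6934e+8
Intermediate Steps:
(O(7) + 13775)*((-3164 - 3574)/(-22687 + (9152 - 3034)) + 48418) = (7**2 + 13775)*((-3164 - 3574)/(-22687 + (9152 - 3034)) + 48418) = (49 + 13775)*(-6738/(-22687 + 6118) + 48418) = 13824*(-6738/(-16569) + 48418) = 13824*(-6738*(-1/16569) + 48418) = 13824*(2246/5523 + 48418) = 13824*(267414860/5523) = 1232247674880/1841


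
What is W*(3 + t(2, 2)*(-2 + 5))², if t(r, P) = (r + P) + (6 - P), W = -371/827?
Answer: -270459/827 ≈ -327.04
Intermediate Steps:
W = -371/827 (W = -371*1/827 = -371/827 ≈ -0.44861)
t(r, P) = 6 + r (t(r, P) = (P + r) + (6 - P) = 6 + r)
W*(3 + t(2, 2)*(-2 + 5))² = -371*(3 + (6 + 2)*(-2 + 5))²/827 = -371*(3 + 8*3)²/827 = -371*(3 + 24)²/827 = -371/827*27² = -371/827*729 = -270459/827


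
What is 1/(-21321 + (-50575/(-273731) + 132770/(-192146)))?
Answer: -26298158363/560716347197983 ≈ -4.6901e-5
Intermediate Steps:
1/(-21321 + (-50575/(-273731) + 132770/(-192146))) = 1/(-21321 + (-50575*(-1/273731) + 132770*(-1/192146))) = 1/(-21321 + (50575/273731 - 66385/96073)) = 1/(-21321 - 13312740460/26298158363) = 1/(-560716347197983/26298158363) = -26298158363/560716347197983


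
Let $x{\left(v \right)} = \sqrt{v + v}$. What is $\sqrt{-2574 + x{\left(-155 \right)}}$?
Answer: $\sqrt{-2574 + i \sqrt{310}} \approx 0.1735 + 50.735 i$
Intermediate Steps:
$x{\left(v \right)} = \sqrt{2} \sqrt{v}$ ($x{\left(v \right)} = \sqrt{2 v} = \sqrt{2} \sqrt{v}$)
$\sqrt{-2574 + x{\left(-155 \right)}} = \sqrt{-2574 + \sqrt{2} \sqrt{-155}} = \sqrt{-2574 + \sqrt{2} i \sqrt{155}} = \sqrt{-2574 + i \sqrt{310}}$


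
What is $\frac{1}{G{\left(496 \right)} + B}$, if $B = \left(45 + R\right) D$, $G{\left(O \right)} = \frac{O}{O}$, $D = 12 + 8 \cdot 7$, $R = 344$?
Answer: $\frac{1}{26453} \approx 3.7803 \cdot 10^{-5}$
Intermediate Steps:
$D = 68$ ($D = 12 + 56 = 68$)
$G{\left(O \right)} = 1$
$B = 26452$ ($B = \left(45 + 344\right) 68 = 389 \cdot 68 = 26452$)
$\frac{1}{G{\left(496 \right)} + B} = \frac{1}{1 + 26452} = \frac{1}{26453}$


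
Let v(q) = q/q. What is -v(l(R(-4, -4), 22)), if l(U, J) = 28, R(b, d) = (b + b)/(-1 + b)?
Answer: -1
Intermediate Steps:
R(b, d) = 2*b/(-1 + b) (R(b, d) = (2*b)/(-1 + b) = 2*b/(-1 + b))
v(q) = 1
-v(l(R(-4, -4), 22)) = -1*1 = -1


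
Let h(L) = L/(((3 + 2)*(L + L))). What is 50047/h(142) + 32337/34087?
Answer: 17059553227/34087 ≈ 5.0047e+5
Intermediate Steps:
h(L) = 1/10 (h(L) = L/((5*(2*L))) = L/((10*L)) = L*(1/(10*L)) = 1/10)
50047/h(142) + 32337/34087 = 50047/(1/10) + 32337/34087 = 50047*10 + 32337*(1/34087) = 500470 + 32337/34087 = 17059553227/34087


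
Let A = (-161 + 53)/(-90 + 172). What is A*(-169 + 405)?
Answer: -12744/41 ≈ -310.83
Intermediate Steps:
A = -54/41 (A = -108/82 = -108*1/82 = -54/41 ≈ -1.3171)
A*(-169 + 405) = -54*(-169 + 405)/41 = -54/41*236 = -12744/41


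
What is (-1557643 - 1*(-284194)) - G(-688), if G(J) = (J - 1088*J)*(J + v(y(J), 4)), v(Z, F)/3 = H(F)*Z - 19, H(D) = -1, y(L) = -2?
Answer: 551392135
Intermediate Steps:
v(Z, F) = -57 - 3*Z (v(Z, F) = 3*(-Z - 19) = 3*(-19 - Z) = -57 - 3*Z)
G(J) = -1087*J*(-51 + J) (G(J) = (J - 1088*J)*(J + (-57 - 3*(-2))) = (-1087*J)*(J + (-57 + 6)) = (-1087*J)*(J - 51) = (-1087*J)*(-51 + J) = -1087*J*(-51 + J))
(-1557643 - 1*(-284194)) - G(-688) = (-1557643 - 1*(-284194)) - 1087*(-688)*(51 - 1*(-688)) = (-1557643 + 284194) - 1087*(-688)*(51 + 688) = -1273449 - 1087*(-688)*739 = -1273449 - 1*(-552665584) = -1273449 + 552665584 = 551392135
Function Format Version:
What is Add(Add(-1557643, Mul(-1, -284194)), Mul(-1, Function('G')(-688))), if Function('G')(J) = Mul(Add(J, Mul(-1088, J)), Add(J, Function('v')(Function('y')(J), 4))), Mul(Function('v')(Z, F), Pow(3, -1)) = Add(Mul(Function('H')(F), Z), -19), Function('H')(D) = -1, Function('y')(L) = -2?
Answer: 551392135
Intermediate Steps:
Function('v')(Z, F) = Add(-57, Mul(-3, Z)) (Function('v')(Z, F) = Mul(3, Add(Mul(-1, Z), -19)) = Mul(3, Add(-19, Mul(-1, Z))) = Add(-57, Mul(-3, Z)))
Function('G')(J) = Mul(-1087, J, Add(-51, J)) (Function('G')(J) = Mul(Add(J, Mul(-1088, J)), Add(J, Add(-57, Mul(-3, -2)))) = Mul(Mul(-1087, J), Add(J, Add(-57, 6))) = Mul(Mul(-1087, J), Add(J, -51)) = Mul(Mul(-1087, J), Add(-51, J)) = Mul(-1087, J, Add(-51, J)))
Add(Add(-1557643, Mul(-1, -284194)), Mul(-1, Function('G')(-688))) = Add(Add(-1557643, Mul(-1, -284194)), Mul(-1, Mul(1087, -688, Add(51, Mul(-1, -688))))) = Add(Add(-1557643, 284194), Mul(-1, Mul(1087, -688, Add(51, 688)))) = Add(-1273449, Mul(-1, Mul(1087, -688, 739))) = Add(-1273449, Mul(-1, -552665584)) = Add(-1273449, 552665584) = 551392135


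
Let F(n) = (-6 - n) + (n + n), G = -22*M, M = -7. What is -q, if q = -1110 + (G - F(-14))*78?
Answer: -12462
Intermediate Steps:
G = 154 (G = -22*(-7) = 154)
F(n) = -6 + n (F(n) = (-6 - n) + 2*n = -6 + n)
q = 12462 (q = -1110 + (154 - (-6 - 14))*78 = -1110 + (154 - 1*(-20))*78 = -1110 + (154 + 20)*78 = -1110 + 174*78 = -1110 + 13572 = 12462)
-q = -1*12462 = -12462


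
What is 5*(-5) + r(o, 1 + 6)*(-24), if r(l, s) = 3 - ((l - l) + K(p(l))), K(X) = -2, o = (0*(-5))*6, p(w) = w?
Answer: -145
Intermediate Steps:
o = 0 (o = 0*6 = 0)
r(l, s) = 5 (r(l, s) = 3 - ((l - l) - 2) = 3 - (0 - 2) = 3 - 1*(-2) = 3 + 2 = 5)
5*(-5) + r(o, 1 + 6)*(-24) = 5*(-5) + 5*(-24) = -25 - 120 = -145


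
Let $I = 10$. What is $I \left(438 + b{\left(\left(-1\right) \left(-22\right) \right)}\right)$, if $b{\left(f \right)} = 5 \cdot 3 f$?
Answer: $7680$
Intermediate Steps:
$b{\left(f \right)} = 15 f$
$I \left(438 + b{\left(\left(-1\right) \left(-22\right) \right)}\right) = 10 \left(438 + 15 \left(\left(-1\right) \left(-22\right)\right)\right) = 10 \left(438 + 15 \cdot 22\right) = 10 \left(438 + 330\right) = 10 \cdot 768 = 7680$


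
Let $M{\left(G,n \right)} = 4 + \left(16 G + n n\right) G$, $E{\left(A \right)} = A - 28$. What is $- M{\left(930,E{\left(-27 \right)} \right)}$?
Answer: $-16651654$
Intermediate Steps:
$E{\left(A \right)} = -28 + A$
$M{\left(G,n \right)} = 4 + G \left(n^{2} + 16 G\right)$ ($M{\left(G,n \right)} = 4 + \left(16 G + n^{2}\right) G = 4 + \left(n^{2} + 16 G\right) G = 4 + G \left(n^{2} + 16 G\right)$)
$- M{\left(930,E{\left(-27 \right)} \right)} = - (4 + 16 \cdot 930^{2} + 930 \left(-28 - 27\right)^{2}) = - (4 + 16 \cdot 864900 + 930 \left(-55\right)^{2}) = - (4 + 13838400 + 930 \cdot 3025) = - (4 + 13838400 + 2813250) = \left(-1\right) 16651654 = -16651654$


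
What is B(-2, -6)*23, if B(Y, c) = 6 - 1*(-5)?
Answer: 253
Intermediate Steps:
B(Y, c) = 11 (B(Y, c) = 6 + 5 = 11)
B(-2, -6)*23 = 11*23 = 253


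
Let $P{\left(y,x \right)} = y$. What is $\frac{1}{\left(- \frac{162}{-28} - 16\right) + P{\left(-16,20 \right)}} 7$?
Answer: $- \frac{98}{367} \approx -0.26703$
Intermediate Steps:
$\frac{1}{\left(- \frac{162}{-28} - 16\right) + P{\left(-16,20 \right)}} 7 = \frac{1}{\left(- \frac{162}{-28} - 16\right) - 16} \cdot 7 = \frac{1}{\left(\left(-162\right) \left(- \frac{1}{28}\right) - 16\right) - 16} \cdot 7 = \frac{1}{\left(\frac{81}{14} - 16\right) - 16} \cdot 7 = \frac{1}{- \frac{143}{14} - 16} \cdot 7 = \frac{1}{- \frac{367}{14}} \cdot 7 = \left(- \frac{14}{367}\right) 7 = - \frac{98}{367}$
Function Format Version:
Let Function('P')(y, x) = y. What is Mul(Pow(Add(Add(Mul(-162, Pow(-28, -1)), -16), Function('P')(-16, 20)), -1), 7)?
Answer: Rational(-98, 367) ≈ -0.26703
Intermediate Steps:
Mul(Pow(Add(Add(Mul(-162, Pow(-28, -1)), -16), Function('P')(-16, 20)), -1), 7) = Mul(Pow(Add(Add(Mul(-162, Pow(-28, -1)), -16), -16), -1), 7) = Mul(Pow(Add(Add(Mul(-162, Rational(-1, 28)), -16), -16), -1), 7) = Mul(Pow(Add(Add(Rational(81, 14), -16), -16), -1), 7) = Mul(Pow(Add(Rational(-143, 14), -16), -1), 7) = Mul(Pow(Rational(-367, 14), -1), 7) = Mul(Rational(-14, 367), 7) = Rational(-98, 367)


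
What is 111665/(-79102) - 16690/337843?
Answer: -39045450975/26724056986 ≈ -1.4611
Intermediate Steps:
111665/(-79102) - 16690/337843 = 111665*(-1/79102) - 16690*1/337843 = -111665/79102 - 16690/337843 = -39045450975/26724056986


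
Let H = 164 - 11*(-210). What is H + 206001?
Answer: 208475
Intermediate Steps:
H = 2474 (H = 164 + 2310 = 2474)
H + 206001 = 2474 + 206001 = 208475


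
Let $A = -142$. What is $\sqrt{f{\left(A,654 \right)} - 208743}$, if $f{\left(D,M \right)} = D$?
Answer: $i \sqrt{208885} \approx 457.04 i$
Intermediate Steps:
$\sqrt{f{\left(A,654 \right)} - 208743} = \sqrt{-142 - 208743} = \sqrt{-208885} = i \sqrt{208885}$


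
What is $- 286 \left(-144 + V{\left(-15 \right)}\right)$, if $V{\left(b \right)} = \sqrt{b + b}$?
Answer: $41184 - 286 i \sqrt{30} \approx 41184.0 - 1566.5 i$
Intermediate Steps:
$V{\left(b \right)} = \sqrt{2} \sqrt{b}$ ($V{\left(b \right)} = \sqrt{2 b} = \sqrt{2} \sqrt{b}$)
$- 286 \left(-144 + V{\left(-15 \right)}\right) = - 286 \left(-144 + \sqrt{2} \sqrt{-15}\right) = - 286 \left(-144 + \sqrt{2} i \sqrt{15}\right) = - 286 \left(-144 + i \sqrt{30}\right) = 41184 - 286 i \sqrt{30}$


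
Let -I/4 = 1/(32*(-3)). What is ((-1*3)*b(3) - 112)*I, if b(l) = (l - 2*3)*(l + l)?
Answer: -29/12 ≈ -2.4167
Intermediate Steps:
I = 1/24 (I = -4/(32*(-3)) = -4/(-96) = -4*(-1/96) = 1/24 ≈ 0.041667)
b(l) = 2*l*(-6 + l) (b(l) = (l - 6)*(2*l) = (-6 + l)*(2*l) = 2*l*(-6 + l))
((-1*3)*b(3) - 112)*I = ((-1*3)*(2*3*(-6 + 3)) - 112)*(1/24) = (-6*3*(-3) - 112)*(1/24) = (-3*(-18) - 112)*(1/24) = (54 - 112)*(1/24) = -58*1/24 = -29/12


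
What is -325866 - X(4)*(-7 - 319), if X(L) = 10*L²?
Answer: -273706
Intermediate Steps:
-325866 - X(4)*(-7 - 319) = -325866 - 10*4²*(-7 - 319) = -325866 - 10*16*(-326) = -325866 - 160*(-326) = -325866 - 1*(-52160) = -325866 + 52160 = -273706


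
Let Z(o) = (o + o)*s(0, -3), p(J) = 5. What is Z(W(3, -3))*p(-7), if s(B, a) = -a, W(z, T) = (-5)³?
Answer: -3750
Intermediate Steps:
W(z, T) = -125
Z(o) = 6*o (Z(o) = (o + o)*(-1*(-3)) = (2*o)*3 = 6*o)
Z(W(3, -3))*p(-7) = (6*(-125))*5 = -750*5 = -3750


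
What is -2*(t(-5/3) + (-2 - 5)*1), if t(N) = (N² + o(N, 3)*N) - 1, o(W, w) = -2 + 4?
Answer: 154/9 ≈ 17.111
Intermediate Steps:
o(W, w) = 2
t(N) = -1 + N² + 2*N (t(N) = (N² + 2*N) - 1 = -1 + N² + 2*N)
-2*(t(-5/3) + (-2 - 5)*1) = -2*((-1 + (-5/3)² + 2*(-5/3)) + (-2 - 5)*1) = -2*((-1 + (-5*⅓)² + 2*(-5*⅓)) - 7*1) = -2*((-1 + (-5/3)² + 2*(-5/3)) - 7) = -2*((-1 + 25/9 - 10/3) - 7) = -2*(-14/9 - 7) = -2*(-77/9) = 154/9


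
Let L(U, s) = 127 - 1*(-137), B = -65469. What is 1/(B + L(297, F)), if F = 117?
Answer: -1/65205 ≈ -1.5336e-5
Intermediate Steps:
L(U, s) = 264 (L(U, s) = 127 + 137 = 264)
1/(B + L(297, F)) = 1/(-65469 + 264) = 1/(-65205) = -1/65205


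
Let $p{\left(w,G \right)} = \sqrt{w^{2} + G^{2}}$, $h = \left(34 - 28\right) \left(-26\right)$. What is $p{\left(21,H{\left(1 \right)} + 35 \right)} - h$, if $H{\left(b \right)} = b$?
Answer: $156 + 3 \sqrt{193} \approx 197.68$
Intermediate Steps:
$h = -156$ ($h = 6 \left(-26\right) = -156$)
$p{\left(w,G \right)} = \sqrt{G^{2} + w^{2}}$
$p{\left(21,H{\left(1 \right)} + 35 \right)} - h = \sqrt{\left(1 + 35\right)^{2} + 21^{2}} - -156 = \sqrt{36^{2} + 441} + 156 = \sqrt{1296 + 441} + 156 = \sqrt{1737} + 156 = 3 \sqrt{193} + 156 = 156 + 3 \sqrt{193}$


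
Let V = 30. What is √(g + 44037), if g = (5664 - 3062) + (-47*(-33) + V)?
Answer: 2*√12055 ≈ 219.59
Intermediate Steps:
g = 4183 (g = (5664 - 3062) + (-47*(-33) + 30) = 2602 + (1551 + 30) = 2602 + 1581 = 4183)
√(g + 44037) = √(4183 + 44037) = √48220 = 2*√12055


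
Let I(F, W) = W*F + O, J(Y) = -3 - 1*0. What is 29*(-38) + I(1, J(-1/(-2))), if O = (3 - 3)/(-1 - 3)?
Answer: -1105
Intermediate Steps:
O = 0 (O = 0/(-4) = 0*(-¼) = 0)
J(Y) = -3 (J(Y) = -3 + 0 = -3)
I(F, W) = F*W (I(F, W) = W*F + 0 = F*W + 0 = F*W)
29*(-38) + I(1, J(-1/(-2))) = 29*(-38) + 1*(-3) = -1102 - 3 = -1105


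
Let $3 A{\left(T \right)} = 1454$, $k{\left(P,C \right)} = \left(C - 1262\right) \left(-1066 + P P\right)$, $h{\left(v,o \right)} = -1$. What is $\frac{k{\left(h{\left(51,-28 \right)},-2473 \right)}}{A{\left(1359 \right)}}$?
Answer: $\frac{11933325}{1454} \approx 8207.2$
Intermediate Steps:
$k{\left(P,C \right)} = \left(-1262 + C\right) \left(-1066 + P^{2}\right)$
$A{\left(T \right)} = \frac{1454}{3}$ ($A{\left(T \right)} = \frac{1}{3} \cdot 1454 = \frac{1454}{3}$)
$\frac{k{\left(h{\left(51,-28 \right)},-2473 \right)}}{A{\left(1359 \right)}} = \frac{1345292 - 1262 \left(-1\right)^{2} - -2636218 - 2473 \left(-1\right)^{2}}{\frac{1454}{3}} = \left(1345292 - 1262 + 2636218 - 2473\right) \frac{3}{1454} = 3977775 \cdot \frac{3}{1454} = \frac{11933325}{1454}$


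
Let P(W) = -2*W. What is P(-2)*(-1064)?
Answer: -4256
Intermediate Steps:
P(-2)*(-1064) = -2*(-2)*(-1064) = 4*(-1064) = -4256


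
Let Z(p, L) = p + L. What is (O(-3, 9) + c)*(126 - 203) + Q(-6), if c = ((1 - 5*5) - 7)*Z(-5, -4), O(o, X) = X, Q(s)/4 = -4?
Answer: -22192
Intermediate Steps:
Q(s) = -16 (Q(s) = 4*(-4) = -16)
Z(p, L) = L + p
c = 279 (c = ((1 - 5*5) - 7)*(-4 - 5) = ((1 - 25) - 7)*(-9) = (-24 - 7)*(-9) = -31*(-9) = 279)
(O(-3, 9) + c)*(126 - 203) + Q(-6) = (9 + 279)*(126 - 203) - 16 = 288*(-77) - 16 = -22176 - 16 = -22192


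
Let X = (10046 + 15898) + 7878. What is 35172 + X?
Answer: 68994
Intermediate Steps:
X = 33822 (X = 25944 + 7878 = 33822)
35172 + X = 35172 + 33822 = 68994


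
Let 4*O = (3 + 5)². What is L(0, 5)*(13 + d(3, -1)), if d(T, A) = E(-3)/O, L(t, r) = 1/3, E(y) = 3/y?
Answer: 69/16 ≈ 4.3125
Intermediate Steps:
O = 16 (O = (3 + 5)²/4 = (¼)*8² = (¼)*64 = 16)
L(t, r) = ⅓
d(T, A) = -1/16 (d(T, A) = (3/(-3))/16 = (3*(-⅓))*(1/16) = -1*1/16 = -1/16)
L(0, 5)*(13 + d(3, -1)) = (13 - 1/16)/3 = (⅓)*(207/16) = 69/16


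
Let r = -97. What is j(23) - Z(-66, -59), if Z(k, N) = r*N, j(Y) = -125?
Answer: -5848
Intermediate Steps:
Z(k, N) = -97*N
j(23) - Z(-66, -59) = -125 - (-97)*(-59) = -125 - 1*5723 = -125 - 5723 = -5848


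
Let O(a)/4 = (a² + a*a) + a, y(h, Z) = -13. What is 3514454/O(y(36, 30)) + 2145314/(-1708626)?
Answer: 1500524643001/555303450 ≈ 2702.2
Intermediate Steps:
O(a) = 4*a + 8*a² (O(a) = 4*((a² + a*a) + a) = 4*((a² + a²) + a) = 4*(2*a² + a) = 4*(a + 2*a²) = 4*a + 8*a²)
3514454/O(y(36, 30)) + 2145314/(-1708626) = 3514454/((4*(-13)*(1 + 2*(-13)))) + 2145314/(-1708626) = 3514454/((4*(-13)*(1 - 26))) + 2145314*(-1/1708626) = 3514454/((4*(-13)*(-25))) - 1072657/854313 = 3514454/1300 - 1072657/854313 = 3514454*(1/1300) - 1072657/854313 = 1757227/650 - 1072657/854313 = 1500524643001/555303450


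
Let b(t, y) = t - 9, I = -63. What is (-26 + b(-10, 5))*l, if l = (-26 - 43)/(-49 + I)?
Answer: -3105/112 ≈ -27.723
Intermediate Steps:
b(t, y) = -9 + t
l = 69/112 (l = (-26 - 43)/(-49 - 63) = -69/(-112) = -69*(-1/112) = 69/112 ≈ 0.61607)
(-26 + b(-10, 5))*l = (-26 + (-9 - 10))*(69/112) = (-26 - 19)*(69/112) = -45*69/112 = -3105/112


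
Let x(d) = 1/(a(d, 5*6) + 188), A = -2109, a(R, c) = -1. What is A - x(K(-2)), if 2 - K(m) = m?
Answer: -394384/187 ≈ -2109.0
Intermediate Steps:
K(m) = 2 - m
x(d) = 1/187 (x(d) = 1/(-1 + 188) = 1/187)
A - x(K(-2)) = -2109 - 1*1/187 = -2109 - 1/187 = -394384/187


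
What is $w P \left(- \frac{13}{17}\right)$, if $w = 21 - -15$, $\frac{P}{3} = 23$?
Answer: $- \frac{32292}{17} \approx -1899.5$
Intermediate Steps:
$P = 69$ ($P = 3 \cdot 23 = 69$)
$w = 36$ ($w = 21 + 15 = 36$)
$w P \left(- \frac{13}{17}\right) = 36 \cdot 69 \left(- \frac{13}{17}\right) = 2484 \left(\left(-13\right) \frac{1}{17}\right) = 2484 \left(- \frac{13}{17}\right) = - \frac{32292}{17}$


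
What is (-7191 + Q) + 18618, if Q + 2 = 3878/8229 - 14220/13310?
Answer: 125129188555/10952799 ≈ 11424.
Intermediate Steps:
Q = -28445618/10952799 (Q = -2 + (3878/8229 - 14220/13310) = -2 + (3878*(1/8229) - 14220*1/13310) = -2 + (3878/8229 - 1422/1331) = -2 - 6540020/10952799 = -28445618/10952799 ≈ -2.5971)
(-7191 + Q) + 18618 = (-7191 - 28445618/10952799) + 18618 = -78790023227/10952799 + 18618 = 125129188555/10952799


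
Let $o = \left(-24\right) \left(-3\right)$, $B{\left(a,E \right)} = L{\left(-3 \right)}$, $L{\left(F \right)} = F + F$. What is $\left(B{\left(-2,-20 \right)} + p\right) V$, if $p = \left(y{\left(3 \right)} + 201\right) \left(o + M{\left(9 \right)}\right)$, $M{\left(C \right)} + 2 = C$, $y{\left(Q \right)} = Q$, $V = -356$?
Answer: $-5735160$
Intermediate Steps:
$L{\left(F \right)} = 2 F$
$B{\left(a,E \right)} = -6$ ($B{\left(a,E \right)} = 2 \left(-3\right) = -6$)
$M{\left(C \right)} = -2 + C$
$o = 72$
$p = 16116$ ($p = \left(3 + 201\right) \left(72 + \left(-2 + 9\right)\right) = 204 \left(72 + 7\right) = 204 \cdot 79 = 16116$)
$\left(B{\left(-2,-20 \right)} + p\right) V = \left(-6 + 16116\right) \left(-356\right) = 16110 \left(-356\right) = -5735160$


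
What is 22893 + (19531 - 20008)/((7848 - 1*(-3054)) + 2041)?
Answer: 296303622/12943 ≈ 22893.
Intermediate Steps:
22893 + (19531 - 20008)/((7848 - 1*(-3054)) + 2041) = 22893 - 477/((7848 + 3054) + 2041) = 22893 - 477/(10902 + 2041) = 22893 - 477/12943 = 296303622/12943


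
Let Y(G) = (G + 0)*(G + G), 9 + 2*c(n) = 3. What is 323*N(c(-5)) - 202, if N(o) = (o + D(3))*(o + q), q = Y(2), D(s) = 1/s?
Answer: -13526/3 ≈ -4508.7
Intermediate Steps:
c(n) = -3 (c(n) = -9/2 + (1/2)*3 = -9/2 + 3/2 = -3)
Y(G) = 2*G**2 (Y(G) = G*(2*G) = 2*G**2)
q = 8 (q = 2*2**2 = 2*4 = 8)
N(o) = (8 + o)*(1/3 + o) (N(o) = (o + 1/3)*(o + 8) = (o + 1/3)*(8 + o) = (1/3 + o)*(8 + o) = (8 + o)*(1/3 + o))
323*N(c(-5)) - 202 = 323*(8/3 + (-3)**2 + (25/3)*(-3)) - 202 = 323*(8/3 + 9 - 25) - 202 = 323*(-40/3) - 202 = -12920/3 - 202 = -13526/3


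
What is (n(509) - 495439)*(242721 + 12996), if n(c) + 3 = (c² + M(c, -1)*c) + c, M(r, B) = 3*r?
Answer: 138442882347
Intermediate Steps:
n(c) = -3 + c + 4*c² (n(c) = -3 + ((c² + (3*c)*c) + c) = -3 + ((c² + 3*c²) + c) = -3 + (4*c² + c) = -3 + (c + 4*c²) = -3 + c + 4*c²)
(n(509) - 495439)*(242721 + 12996) = ((-3 + 509 + 4*509²) - 495439)*(242721 + 12996) = ((-3 + 509 + 4*259081) - 495439)*255717 = ((-3 + 509 + 1036324) - 495439)*255717 = (1036830 - 495439)*255717 = 541391*255717 = 138442882347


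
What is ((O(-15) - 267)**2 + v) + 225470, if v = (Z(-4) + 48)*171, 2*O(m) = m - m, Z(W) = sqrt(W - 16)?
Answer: 304967 + 342*I*sqrt(5) ≈ 3.0497e+5 + 764.74*I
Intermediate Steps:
Z(W) = sqrt(-16 + W)
O(m) = 0 (O(m) = (m - m)/2 = (1/2)*0 = 0)
v = 8208 + 342*I*sqrt(5) (v = (sqrt(-16 - 4) + 48)*171 = (sqrt(-20) + 48)*171 = (2*I*sqrt(5) + 48)*171 = (48 + 2*I*sqrt(5))*171 = 8208 + 342*I*sqrt(5) ≈ 8208.0 + 764.74*I)
((O(-15) - 267)**2 + v) + 225470 = ((0 - 267)**2 + (8208 + 342*I*sqrt(5))) + 225470 = ((-267)**2 + (8208 + 342*I*sqrt(5))) + 225470 = (71289 + (8208 + 342*I*sqrt(5))) + 225470 = (79497 + 342*I*sqrt(5)) + 225470 = 304967 + 342*I*sqrt(5)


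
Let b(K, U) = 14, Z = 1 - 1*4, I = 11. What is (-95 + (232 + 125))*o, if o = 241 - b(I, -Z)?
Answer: 59474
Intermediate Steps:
Z = -3 (Z = 1 - 4 = -3)
o = 227 (o = 241 - 1*14 = 241 - 14 = 227)
(-95 + (232 + 125))*o = (-95 + (232 + 125))*227 = (-95 + 357)*227 = 262*227 = 59474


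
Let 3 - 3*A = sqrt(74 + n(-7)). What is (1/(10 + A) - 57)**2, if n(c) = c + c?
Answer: 380952384/117649 - 78072*sqrt(15)/117649 ≈ 3235.5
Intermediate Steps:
n(c) = 2*c
A = 1 - 2*sqrt(15)/3 (A = 1 - sqrt(74 + 2*(-7))/3 = 1 - sqrt(74 - 14)/3 = 1 - 2*sqrt(15)/3 ≈ -1.5820)
(1/(10 + A) - 57)**2 = (1/(10 + (1 - 2*sqrt(15)/3)) - 57)**2 = (1/(11 - 2*sqrt(15)/3) - 57)**2 = (-57 + 1/(11 - 2*sqrt(15)/3))**2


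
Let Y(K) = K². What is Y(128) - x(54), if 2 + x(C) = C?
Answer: 16332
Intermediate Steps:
x(C) = -2 + C
Y(128) - x(54) = 128² - (-2 + 54) = 16384 - 1*52 = 16384 - 52 = 16332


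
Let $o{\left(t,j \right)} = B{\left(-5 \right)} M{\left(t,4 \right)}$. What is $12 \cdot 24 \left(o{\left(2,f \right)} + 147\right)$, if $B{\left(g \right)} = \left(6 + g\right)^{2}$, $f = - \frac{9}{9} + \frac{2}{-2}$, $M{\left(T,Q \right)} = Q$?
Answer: $43488$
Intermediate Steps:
$f = -2$ ($f = \left(-9\right) \frac{1}{9} + 2 \left(- \frac{1}{2}\right) = -1 - 1 = -2$)
$o{\left(t,j \right)} = 4$ ($o{\left(t,j \right)} = \left(6 - 5\right)^{2} \cdot 4 = 1^{2} \cdot 4 = 1 \cdot 4 = 4$)
$12 \cdot 24 \left(o{\left(2,f \right)} + 147\right) = 12 \cdot 24 \left(4 + 147\right) = 288 \cdot 151 = 43488$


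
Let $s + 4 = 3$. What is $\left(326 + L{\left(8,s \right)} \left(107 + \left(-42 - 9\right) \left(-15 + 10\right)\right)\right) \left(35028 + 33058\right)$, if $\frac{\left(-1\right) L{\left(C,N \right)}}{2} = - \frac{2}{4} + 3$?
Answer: $-101039624$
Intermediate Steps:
$s = -1$ ($s = -4 + 3 = -1$)
$L{\left(C,N \right)} = -5$ ($L{\left(C,N \right)} = - 2 \left(- \frac{2}{4} + 3\right) = - 2 \left(\left(-2\right) \frac{1}{4} + 3\right) = - 2 \left(- \frac{1}{2} + 3\right) = \left(-2\right) \frac{5}{2} = -5$)
$\left(326 + L{\left(8,s \right)} \left(107 + \left(-42 - 9\right) \left(-15 + 10\right)\right)\right) \left(35028 + 33058\right) = \left(326 - 5 \left(107 + \left(-42 - 9\right) \left(-15 + 10\right)\right)\right) \left(35028 + 33058\right) = \left(326 - 5 \left(107 - -255\right)\right) 68086 = \left(326 - 5 \left(107 + 255\right)\right) 68086 = \left(326 - 1810\right) 68086 = \left(-1484\right) 68086 = -101039624$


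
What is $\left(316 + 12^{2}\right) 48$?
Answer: $22080$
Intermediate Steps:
$\left(316 + 12^{2}\right) 48 = \left(316 + 144\right) 48 = 460 \cdot 48 = 22080$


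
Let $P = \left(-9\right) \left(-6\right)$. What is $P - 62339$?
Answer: $-62285$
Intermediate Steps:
$P = 54$
$P - 62339 = 54 - 62339 = -62285$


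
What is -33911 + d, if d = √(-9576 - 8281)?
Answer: -33911 + I*√17857 ≈ -33911.0 + 133.63*I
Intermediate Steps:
d = I*√17857 (d = √(-17857) = I*√17857 ≈ 133.63*I)
-33911 + d = -33911 + I*√17857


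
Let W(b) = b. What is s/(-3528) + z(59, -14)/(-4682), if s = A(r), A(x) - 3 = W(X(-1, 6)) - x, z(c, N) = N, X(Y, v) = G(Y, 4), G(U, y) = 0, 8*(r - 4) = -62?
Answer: 3953/3670688 ≈ 0.0010769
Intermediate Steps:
r = -15/4 (r = 4 + (1/8)*(-62) = 4 - 31/4 = -15/4 ≈ -3.7500)
X(Y, v) = 0
A(x) = 3 - x (A(x) = 3 + (0 - x) = 3 - x)
s = 27/4 (s = 3 - 1*(-15/4) = 3 + 15/4 = 27/4 ≈ 6.7500)
s/(-3528) + z(59, -14)/(-4682) = (27/4)/(-3528) - 14/(-4682) = (27/4)*(-1/3528) - 14*(-1/4682) = -3/1568 + 7/2341 = 3953/3670688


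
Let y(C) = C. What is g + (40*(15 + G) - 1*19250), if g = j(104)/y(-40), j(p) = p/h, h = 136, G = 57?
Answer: -11131613/680 ≈ -16370.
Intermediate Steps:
j(p) = p/136
g = -13/680 (g = ((1/136)*104)/(-40) = (13/17)*(-1/40) = -13/680 ≈ -0.019118)
g + (40*(15 + G) - 1*19250) = -13/680 + (40*(15 + 57) - 1*19250) = -13/680 + (40*72 - 19250) = -13/680 + (2880 - 19250) = -13/680 - 16370 = -11131613/680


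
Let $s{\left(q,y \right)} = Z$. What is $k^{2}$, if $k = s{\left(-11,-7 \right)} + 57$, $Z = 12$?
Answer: $4761$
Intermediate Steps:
$s{\left(q,y \right)} = 12$
$k = 69$ ($k = 12 + 57 = 69$)
$k^{2} = 69^{2} = 4761$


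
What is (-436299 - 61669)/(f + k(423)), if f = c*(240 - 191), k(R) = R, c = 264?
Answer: -497968/13359 ≈ -37.276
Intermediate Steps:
f = 12936 (f = 264*(240 - 191) = 264*49 = 12936)
(-436299 - 61669)/(f + k(423)) = (-436299 - 61669)/(12936 + 423) = -497968/13359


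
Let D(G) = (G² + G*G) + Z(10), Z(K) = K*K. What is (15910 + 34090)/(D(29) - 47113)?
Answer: -50000/45331 ≈ -1.1030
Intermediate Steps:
Z(K) = K²
D(G) = 100 + 2*G² (D(G) = (G² + G*G) + 10² = (G² + G²) + 100 = 2*G² + 100 = 100 + 2*G²)
(15910 + 34090)/(D(29) - 47113) = (15910 + 34090)/((100 + 2*29²) - 47113) = 50000/((100 + 2*841) - 47113) = 50000/((100 + 1682) - 47113) = 50000/(1782 - 47113) = 50000/(-45331) = 50000*(-1/45331) = -50000/45331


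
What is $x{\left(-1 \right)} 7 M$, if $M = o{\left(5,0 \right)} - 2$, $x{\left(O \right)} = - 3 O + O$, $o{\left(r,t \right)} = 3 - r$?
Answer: $-56$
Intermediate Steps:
$x{\left(O \right)} = - 2 O$
$M = -4$ ($M = \left(3 - 5\right) - 2 = -2 - 2 = -4$)
$x{\left(-1 \right)} 7 M = \left(-2\right) \left(-1\right) 7 \left(-4\right) = 2 \cdot 7 \left(-4\right) = 14 \left(-4\right) = -56$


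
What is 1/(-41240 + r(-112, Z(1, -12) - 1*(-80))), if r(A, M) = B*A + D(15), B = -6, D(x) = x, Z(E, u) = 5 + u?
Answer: -1/40553 ≈ -2.4659e-5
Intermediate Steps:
r(A, M) = 15 - 6*A (r(A, M) = -6*A + 15 = 15 - 6*A)
1/(-41240 + r(-112, Z(1, -12) - 1*(-80))) = 1/(-41240 + (15 - 6*(-112))) = 1/(-41240 + (15 + 672)) = 1/(-41240 + 687) = 1/(-40553) = -1/40553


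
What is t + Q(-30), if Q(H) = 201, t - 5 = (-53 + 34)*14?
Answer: -60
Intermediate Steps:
t = -261 (t = 5 + (-53 + 34)*14 = 5 - 19*14 = 5 - 266 = -261)
t + Q(-30) = -261 + 201 = -60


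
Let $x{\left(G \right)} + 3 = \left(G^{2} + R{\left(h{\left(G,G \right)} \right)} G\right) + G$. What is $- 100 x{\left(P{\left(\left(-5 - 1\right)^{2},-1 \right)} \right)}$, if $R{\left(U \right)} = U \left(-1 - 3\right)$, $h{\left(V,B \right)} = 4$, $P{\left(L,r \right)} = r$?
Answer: $-1300$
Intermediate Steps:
$R{\left(U \right)} = - 4 U$ ($R{\left(U \right)} = U \left(-4\right) = - 4 U$)
$x{\left(G \right)} = -3 + G^{2} - 15 G$ ($x{\left(G \right)} = -3 + \left(\left(G^{2} + \left(-4\right) 4 G\right) + G\right) = -3 + \left(\left(G^{2} - 16 G\right) + G\right) = -3 + \left(G^{2} - 15 G\right) = -3 + G^{2} - 15 G$)
$- 100 x{\left(P{\left(\left(-5 - 1\right)^{2},-1 \right)} \right)} = - 100 \left(-3 + \left(-1\right)^{2} - -15\right) = - 100 \left(-3 + 1 + 15\right) = \left(-100\right) 13 = -1300$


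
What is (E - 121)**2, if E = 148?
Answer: 729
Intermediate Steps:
(E - 121)**2 = (148 - 121)**2 = 27**2 = 729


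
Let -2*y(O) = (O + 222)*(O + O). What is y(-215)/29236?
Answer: 1505/29236 ≈ 0.051478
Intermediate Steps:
y(O) = -O*(222 + O) (y(O) = -(O + 222)*(O + O)/2 = -(222 + O)*2*O/2 = -O*(222 + O))
y(-215)/29236 = -1*(-215)*(222 - 215)/29236 = -1*(-215)*7*(1/29236) = 1505*(1/29236) = 1505/29236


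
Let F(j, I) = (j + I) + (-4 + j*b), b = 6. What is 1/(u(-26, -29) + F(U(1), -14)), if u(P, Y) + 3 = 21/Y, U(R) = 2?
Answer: -29/224 ≈ -0.12946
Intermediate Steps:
F(j, I) = -4 + I + 7*j (F(j, I) = (j + I) + (-4 + j*6) = (I + j) + (-4 + 6*j) = -4 + I + 7*j)
u(P, Y) = -3 + 21/Y
1/(u(-26, -29) + F(U(1), -14)) = 1/((-3 + 21/(-29)) + (-4 - 14 + 7*2)) = 1/((-3 + 21*(-1/29)) + (-4 - 14 + 14)) = 1/((-3 - 21/29) - 4) = 1/(-108/29 - 4) = 1/(-224/29) = -29/224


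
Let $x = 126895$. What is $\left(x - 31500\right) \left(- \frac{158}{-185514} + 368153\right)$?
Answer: $\frac{3257621713820500}{92757} \approx 3.512 \cdot 10^{10}$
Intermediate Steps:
$\left(x - 31500\right) \left(- \frac{158}{-185514} + 368153\right) = \left(126895 - 31500\right) \left(- \frac{158}{-185514} + 368153\right) = \left(126895 - 31500\right) \left(\left(-158\right) \left(- \frac{1}{185514}\right) + 368153\right) = 95395 \left(\frac{79}{92757} + 368153\right) = 95395 \cdot \frac{34148767900}{92757} = \frac{3257621713820500}{92757}$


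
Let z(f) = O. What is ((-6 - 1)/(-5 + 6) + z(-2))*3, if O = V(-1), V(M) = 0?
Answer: -21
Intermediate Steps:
O = 0
z(f) = 0
((-6 - 1)/(-5 + 6) + z(-2))*3 = ((-6 - 1)/(-5 + 6) + 0)*3 = (-7/1 + 0)*3 = (-7*1 + 0)*3 = (-7 + 0)*3 = -7*3 = -21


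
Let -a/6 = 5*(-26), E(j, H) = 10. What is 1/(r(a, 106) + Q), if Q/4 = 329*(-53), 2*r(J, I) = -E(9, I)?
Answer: -1/69753 ≈ -1.4336e-5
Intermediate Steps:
a = 780 (a = -30*(-26) = -6*(-130) = 780)
r(J, I) = -5 (r(J, I) = (-1*10)/2 = (½)*(-10) = -5)
Q = -69748 (Q = 4*(329*(-53)) = 4*(-17437) = -69748)
1/(r(a, 106) + Q) = 1/(-5 - 69748) = 1/(-69753) = -1/69753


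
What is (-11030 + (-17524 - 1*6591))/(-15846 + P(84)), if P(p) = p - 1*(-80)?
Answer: 35145/15682 ≈ 2.2411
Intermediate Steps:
P(p) = 80 + p (P(p) = p + 80 = 80 + p)
(-11030 + (-17524 - 1*6591))/(-15846 + P(84)) = (-11030 + (-17524 - 1*6591))/(-15846 + (80 + 84)) = (-11030 + (-17524 - 6591))/(-15846 + 164) = (-11030 - 24115)/(-15682) = -35145*(-1/15682) = 35145/15682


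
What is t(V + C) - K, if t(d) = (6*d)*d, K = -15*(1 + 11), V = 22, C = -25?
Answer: 234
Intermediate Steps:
K = -180 (K = -15*12 = -180)
t(d) = 6*d²
t(V + C) - K = 6*(22 - 25)² - 1*(-180) = 6*(-3)² + 180 = 6*9 + 180 = 54 + 180 = 234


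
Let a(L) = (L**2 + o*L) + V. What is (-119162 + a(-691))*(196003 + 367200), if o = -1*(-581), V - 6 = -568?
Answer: -24619855942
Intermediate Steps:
V = -562 (V = 6 - 568 = -562)
o = 581
a(L) = -562 + L**2 + 581*L (a(L) = (L**2 + 581*L) - 562 = -562 + L**2 + 581*L)
(-119162 + a(-691))*(196003 + 367200) = (-119162 + (-562 + (-691)**2 + 581*(-691)))*(196003 + 367200) = (-119162 + (-562 + 477481 - 401471))*563203 = (-119162 + 75448)*563203 = -43714*563203 = -24619855942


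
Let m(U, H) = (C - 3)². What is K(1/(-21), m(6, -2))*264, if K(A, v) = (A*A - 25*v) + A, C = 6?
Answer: -8733560/147 ≈ -59412.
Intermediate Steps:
m(U, H) = 9 (m(U, H) = (6 - 3)² = 3² = 9)
K(A, v) = A + A² - 25*v (K(A, v) = (A² - 25*v) + A = A + A² - 25*v)
K(1/(-21), m(6, -2))*264 = (1/(-21) + (1/(-21))² - 25*9)*264 = (-1/21 + (-1/21)² - 225)*264 = (-1/21 + 1/441 - 225)*264 = -99245/441*264 = -8733560/147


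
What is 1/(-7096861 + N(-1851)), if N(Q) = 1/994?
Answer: -994/7054279833 ≈ -1.4091e-7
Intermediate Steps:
N(Q) = 1/994
1/(-7096861 + N(-1851)) = 1/(-7096861 + 1/994) = 1/(-7054279833/994) = -994/7054279833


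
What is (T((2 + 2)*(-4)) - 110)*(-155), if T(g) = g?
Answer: 19530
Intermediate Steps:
(T((2 + 2)*(-4)) - 110)*(-155) = ((2 + 2)*(-4) - 110)*(-155) = (4*(-4) - 110)*(-155) = (-16 - 110)*(-155) = -126*(-155) = 19530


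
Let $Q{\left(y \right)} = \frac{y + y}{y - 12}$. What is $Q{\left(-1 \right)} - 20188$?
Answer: $- \frac{262442}{13} \approx -20188.0$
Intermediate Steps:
$Q{\left(y \right)} = \frac{2 y}{-12 + y}$
$Q{\left(-1 \right)} - 20188 = 2 \left(-1\right) \frac{1}{-12 - 1} - 20188 = 2 \left(-1\right) \frac{1}{-13} - 20188 = 2 \left(-1\right) \left(- \frac{1}{13}\right) - 20188 = \frac{2}{13} - 20188 = - \frac{262442}{13}$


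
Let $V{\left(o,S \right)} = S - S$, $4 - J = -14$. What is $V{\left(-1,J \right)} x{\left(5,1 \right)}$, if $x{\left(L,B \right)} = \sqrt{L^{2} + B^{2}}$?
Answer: $0$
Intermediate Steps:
$J = 18$ ($J = 4 - -14 = 4 + 14 = 18$)
$V{\left(o,S \right)} = 0$
$x{\left(L,B \right)} = \sqrt{B^{2} + L^{2}}$
$V{\left(-1,J \right)} x{\left(5,1 \right)} = 0 \sqrt{1^{2} + 5^{2}} = 0 \sqrt{1 + 25} = 0 \sqrt{26} = 0$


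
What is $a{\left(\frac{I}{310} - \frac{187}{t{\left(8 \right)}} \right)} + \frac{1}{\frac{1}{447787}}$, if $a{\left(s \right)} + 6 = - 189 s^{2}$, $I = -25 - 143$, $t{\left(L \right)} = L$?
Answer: $\frac{522275449939}{1537600} \approx 3.3967 \cdot 10^{5}$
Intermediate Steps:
$I = -168$
$a{\left(s \right)} = -6 - 189 s^{2}$
$a{\left(\frac{I}{310} - \frac{187}{t{\left(8 \right)}} \right)} + \frac{1}{\frac{1}{447787}} = \left(-6 - 189 \left(- \frac{168}{310} - \frac{187}{8}\right)^{2}\right) + \frac{1}{\frac{1}{447787}} = \left(-6 - 189 \left(\left(-168\right) \frac{1}{310} - \frac{187}{8}\right)^{2}\right) + \frac{1}{\frac{1}{447787}} = \left(-6 - 189 \left(- \frac{84}{155} - \frac{187}{8}\right)^{2}\right) + 447787 = \left(-6 - 189 \left(- \frac{29657}{1240}\right)^{2}\right) + 447787 = \left(-6 - \frac{166232615661}{1537600}\right) + 447787 = - \frac{166241841261}{1537600} + 447787 = \frac{522275449939}{1537600}$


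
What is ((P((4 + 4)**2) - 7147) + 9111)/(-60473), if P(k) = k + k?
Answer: -2092/60473 ≈ -0.034594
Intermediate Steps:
P(k) = 2*k
((P((4 + 4)**2) - 7147) + 9111)/(-60473) = ((2*(4 + 4)**2 - 7147) + 9111)/(-60473) = ((2*8**2 - 7147) + 9111)*(-1/60473) = ((2*64 - 7147) + 9111)*(-1/60473) = ((128 - 7147) + 9111)*(-1/60473) = (-7019 + 9111)*(-1/60473) = 2092*(-1/60473) = -2092/60473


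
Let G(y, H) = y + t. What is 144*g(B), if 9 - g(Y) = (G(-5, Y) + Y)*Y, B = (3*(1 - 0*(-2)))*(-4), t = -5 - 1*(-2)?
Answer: -33264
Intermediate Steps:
t = -3 (t = -5 + 2 = -3)
G(y, H) = -3 + y (G(y, H) = y - 3 = -3 + y)
B = -12 (B = (3*(1 - 1*0))*(-4) = (3*(1 + 0))*(-4) = (3*1)*(-4) = 3*(-4) = -12)
g(Y) = 9 - Y*(-8 + Y) (g(Y) = 9 - ((-3 - 5) + Y)*Y = 9 - (-8 + Y)*Y = 9 - Y*(-8 + Y))
144*g(B) = 144*(9 - 1*(-12)**2 + 8*(-12)) = 144*(9 - 1*144 - 96) = 144*(9 - 144 - 96) = 144*(-231) = -33264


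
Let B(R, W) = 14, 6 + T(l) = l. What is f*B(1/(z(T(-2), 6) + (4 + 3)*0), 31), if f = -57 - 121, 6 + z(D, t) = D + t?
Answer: -2492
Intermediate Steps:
T(l) = -6 + l
z(D, t) = -6 + D + t (z(D, t) = -6 + (D + t) = -6 + D + t)
f = -178
f*B(1/(z(T(-2), 6) + (4 + 3)*0), 31) = -178*14 = -2492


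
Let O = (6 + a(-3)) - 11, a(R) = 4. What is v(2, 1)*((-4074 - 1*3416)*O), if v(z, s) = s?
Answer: 7490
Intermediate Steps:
O = -1 (O = (6 + 4) - 11 = 10 - 11 = -1)
v(2, 1)*((-4074 - 1*3416)*O) = 1*((-4074 - 1*3416)*(-1)) = 1*((-4074 - 3416)*(-1)) = 1*(-7490*(-1)) = 1*7490 = 7490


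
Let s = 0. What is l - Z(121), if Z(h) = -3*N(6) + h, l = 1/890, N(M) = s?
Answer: -107689/890 ≈ -121.00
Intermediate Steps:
N(M) = 0
l = 1/890 ≈ 0.0011236
Z(h) = h (Z(h) = -3*0 + h = 0 + h = h)
l - Z(121) = 1/890 - 1*121 = 1/890 - 121 = -107689/890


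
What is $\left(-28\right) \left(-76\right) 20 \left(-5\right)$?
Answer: $-212800$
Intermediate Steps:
$\left(-28\right) \left(-76\right) 20 \left(-5\right) = 2128 \left(-100\right) = -212800$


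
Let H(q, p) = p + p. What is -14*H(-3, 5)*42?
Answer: -5880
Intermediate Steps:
H(q, p) = 2*p
-14*H(-3, 5)*42 = -28*5*42 = -14*10*42 = -140*42 = -5880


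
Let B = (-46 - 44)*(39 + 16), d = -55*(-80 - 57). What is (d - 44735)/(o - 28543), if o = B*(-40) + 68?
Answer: -1488/6781 ≈ -0.21944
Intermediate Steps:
d = 7535 (d = -55*(-137) = 7535)
B = -4950 (B = -90*55 = -4950)
o = 198068 (o = -4950*(-40) + 68 = 198000 + 68 = 198068)
(d - 44735)/(o - 28543) = (7535 - 44735)/(198068 - 28543) = -37200/169525 = -37200*1/169525 = -1488/6781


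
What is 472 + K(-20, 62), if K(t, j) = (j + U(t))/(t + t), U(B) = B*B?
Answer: 9209/20 ≈ 460.45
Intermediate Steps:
U(B) = B²
K(t, j) = (j + t²)/(2*t) (K(t, j) = (j + t²)/(t + t) = (j + t²)/((2*t)) = (j + t²)*(1/(2*t)) = (j + t²)/(2*t))
472 + K(-20, 62) = 472 + (½)*(62 + (-20)²)/(-20) = 472 + (½)*(-1/20)*(62 + 400) = 472 + (½)*(-1/20)*462 = 472 - 231/20 = 9209/20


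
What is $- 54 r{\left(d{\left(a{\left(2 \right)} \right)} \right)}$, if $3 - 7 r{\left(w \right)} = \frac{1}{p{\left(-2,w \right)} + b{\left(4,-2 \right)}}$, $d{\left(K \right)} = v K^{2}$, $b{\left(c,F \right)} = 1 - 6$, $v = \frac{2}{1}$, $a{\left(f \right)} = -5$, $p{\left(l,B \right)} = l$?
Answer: $- \frac{1188}{49} \approx -24.245$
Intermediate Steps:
$v = 2$ ($v = 2 \cdot 1 = 2$)
$b{\left(c,F \right)} = -5$ ($b{\left(c,F \right)} = 1 - 6 = -5$)
$d{\left(K \right)} = 2 K^{2}$
$r{\left(w \right)} = \frac{22}{49}$ ($r{\left(w \right)} = \frac{3}{7} - \frac{1}{7 \left(-2 - 5\right)} = \frac{3}{7} - \frac{1}{7 \left(-7\right)} = \frac{3}{7} - - \frac{1}{49} = \frac{3}{7} + \frac{1}{49} = \frac{22}{49}$)
$- 54 r{\left(d{\left(a{\left(2 \right)} \right)} \right)} = \left(-54\right) \frac{22}{49} = - \frac{1188}{49}$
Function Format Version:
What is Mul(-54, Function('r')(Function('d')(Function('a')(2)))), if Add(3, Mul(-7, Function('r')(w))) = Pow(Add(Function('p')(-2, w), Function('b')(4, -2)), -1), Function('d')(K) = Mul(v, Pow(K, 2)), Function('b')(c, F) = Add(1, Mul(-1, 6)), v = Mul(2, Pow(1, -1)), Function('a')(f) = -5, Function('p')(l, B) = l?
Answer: Rational(-1188, 49) ≈ -24.245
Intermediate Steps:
v = 2 (v = Mul(2, 1) = 2)
Function('b')(c, F) = -5 (Function('b')(c, F) = Add(1, -6) = -5)
Function('d')(K) = Mul(2, Pow(K, 2))
Function('r')(w) = Rational(22, 49) (Function('r')(w) = Add(Rational(3, 7), Mul(Rational(-1, 7), Pow(Add(-2, -5), -1))) = Add(Rational(3, 7), Mul(Rational(-1, 7), Pow(-7, -1))) = Add(Rational(3, 7), Mul(Rational(-1, 7), Rational(-1, 7))) = Add(Rational(3, 7), Rational(1, 49)) = Rational(22, 49))
Mul(-54, Function('r')(Function('d')(Function('a')(2)))) = Mul(-54, Rational(22, 49)) = Rational(-1188, 49)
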